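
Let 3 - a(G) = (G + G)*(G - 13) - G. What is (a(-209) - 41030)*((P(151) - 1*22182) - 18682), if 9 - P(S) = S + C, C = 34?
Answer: 5500673280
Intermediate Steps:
a(G) = 3 + G - 2*G*(-13 + G) (a(G) = 3 - ((G + G)*(G - 13) - G) = 3 - ((2*G)*(-13 + G) - G) = 3 - (2*G*(-13 + G) - G) = 3 - (-G + 2*G*(-13 + G)) = 3 + (G - 2*G*(-13 + G)) = 3 + G - 2*G*(-13 + G))
P(S) = -25 - S (P(S) = 9 - (S + 34) = 9 - (34 + S) = 9 + (-34 - S) = -25 - S)
(a(-209) - 41030)*((P(151) - 1*22182) - 18682) = ((3 - 2*(-209)**2 + 27*(-209)) - 41030)*(((-25 - 1*151) - 1*22182) - 18682) = ((3 - 2*43681 - 5643) - 41030)*(((-25 - 151) - 22182) - 18682) = ((3 - 87362 - 5643) - 41030)*((-176 - 22182) - 18682) = (-93002 - 41030)*(-22358 - 18682) = -134032*(-41040) = 5500673280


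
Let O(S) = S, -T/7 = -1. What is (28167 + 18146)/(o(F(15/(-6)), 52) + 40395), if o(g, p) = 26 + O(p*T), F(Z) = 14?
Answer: 46313/40785 ≈ 1.1355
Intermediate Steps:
T = 7 (T = -7*(-1) = 7)
o(g, p) = 26 + 7*p (o(g, p) = 26 + p*7 = 26 + 7*p)
(28167 + 18146)/(o(F(15/(-6)), 52) + 40395) = (28167 + 18146)/((26 + 7*52) + 40395) = 46313/((26 + 364) + 40395) = 46313/(390 + 40395) = 46313/40785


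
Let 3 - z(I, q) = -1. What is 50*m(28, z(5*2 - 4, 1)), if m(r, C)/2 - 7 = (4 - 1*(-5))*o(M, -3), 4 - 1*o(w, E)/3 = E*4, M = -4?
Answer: 43900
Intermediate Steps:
o(w, E) = 12 - 12*E (o(w, E) = 12 - 3*E*4 = 12 - 12*E)
z(I, q) = 4 (z(I, q) = 3 - 1*(-1) = 3 + 1 = 4)
m(r, C) = 878 (m(r, C) = 14 + 2*((4 - 1*(-5))*(12 - 12*(-3))) = 14 + 2*((4 + 5)*(12 + 36)) = 14 + 2*(9*48) = 14 + 2*432 = 14 + 864 = 878)
50*m(28, z(5*2 - 4, 1)) = 50*878 = 43900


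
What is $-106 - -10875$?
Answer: $10769$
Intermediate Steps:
$-106 - -10875 = -106 + 10875 = 10769$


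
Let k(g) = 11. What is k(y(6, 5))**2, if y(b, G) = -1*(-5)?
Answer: 121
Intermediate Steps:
y(b, G) = 5
k(y(6, 5))**2 = 11**2 = 121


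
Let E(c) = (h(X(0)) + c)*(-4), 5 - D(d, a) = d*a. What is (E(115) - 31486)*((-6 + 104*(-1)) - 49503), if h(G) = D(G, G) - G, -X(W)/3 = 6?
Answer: 1525202846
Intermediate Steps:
D(d, a) = 5 - a*d (D(d, a) = 5 - d*a = 5 - a*d)
X(W) = -18 (X(W) = -3*6 = -18)
h(G) = 5 - G - G**2 (h(G) = (5 - G*G) - G = (5 - G**2) - G = 5 - G - G**2)
E(c) = 1204 - 4*c (E(c) = ((5 - 1*(-18) - 1*(-18)**2) + c)*(-4) = ((5 + 18 - 1*324) + c)*(-4) = ((5 + 18 - 324) + c)*(-4) = (-301 + c)*(-4) = 1204 - 4*c)
(E(115) - 31486)*((-6 + 104*(-1)) - 49503) = ((1204 - 4*115) - 31486)*((-6 + 104*(-1)) - 49503) = ((1204 - 460) - 31486)*((-6 - 104) - 49503) = (744 - 31486)*(-110 - 49503) = -30742*(-49613) = 1525202846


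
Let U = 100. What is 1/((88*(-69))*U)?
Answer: -1/607200 ≈ -1.6469e-6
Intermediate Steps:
1/((88*(-69))*U) = 1/((88*(-69))*100) = 1/(-6072*100) = 1/(-607200) = -1/607200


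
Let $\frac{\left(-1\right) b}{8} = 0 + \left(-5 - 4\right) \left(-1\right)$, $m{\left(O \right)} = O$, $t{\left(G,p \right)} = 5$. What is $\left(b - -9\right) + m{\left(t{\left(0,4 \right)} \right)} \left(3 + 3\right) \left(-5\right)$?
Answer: $-213$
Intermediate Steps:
$b = -72$ ($b = - 8 \left(0 + \left(-5 - 4\right) \left(-1\right)\right) = - 8 \left(0 - -9\right) = - 8 \left(0 + 9\right) = \left(-8\right) 9 = -72$)
$\left(b - -9\right) + m{\left(t{\left(0,4 \right)} \right)} \left(3 + 3\right) \left(-5\right) = \left(-72 - -9\right) + 5 \left(3 + 3\right) \left(-5\right) = \left(-72 + 9\right) + 5 \cdot 6 \left(-5\right) = -63 + 5 \left(-30\right) = -63 - 150 = -213$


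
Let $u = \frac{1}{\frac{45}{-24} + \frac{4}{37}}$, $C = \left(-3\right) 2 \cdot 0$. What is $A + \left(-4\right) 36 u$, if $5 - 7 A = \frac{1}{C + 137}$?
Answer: $\frac{41234148}{501557} \approx 82.212$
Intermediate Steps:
$C = 0$ ($C = \left(-6\right) 0 = 0$)
$u = - \frac{296}{523}$ ($u = \frac{1}{45 \left(- \frac{1}{24}\right) + 4 \cdot \frac{1}{37}} = \frac{1}{- \frac{15}{8} + \frac{4}{37}} = \frac{1}{- \frac{523}{296}} = - \frac{296}{523} \approx -0.56597$)
$A = \frac{684}{959}$ ($A = \frac{5}{7} - \frac{1}{7 \left(0 + 137\right)} = \frac{5}{7} - \frac{1}{7 \cdot 137} = \frac{5}{7} - \frac{1}{959} = \frac{684}{959} \approx 0.71324$)
$A + \left(-4\right) 36 u = \frac{684}{959} + \left(-4\right) 36 \left(- \frac{296}{523}\right) = \frac{684}{959} - - \frac{42624}{523} = \frac{684}{959} + \frac{42624}{523} = \frac{41234148}{501557}$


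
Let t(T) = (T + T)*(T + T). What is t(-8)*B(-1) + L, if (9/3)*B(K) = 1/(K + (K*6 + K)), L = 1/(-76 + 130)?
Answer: -575/54 ≈ -10.648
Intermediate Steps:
L = 1/54 ≈ 0.018519
t(T) = 4*T² (t(T) = (2*T)*(2*T) = 4*T²)
B(K) = 1/(24*K) (B(K) = 1/(3*(K + (K*6 + K))) = 1/(3*(K + (6*K + K))) = 1/(3*(K + 7*K)) = 1/(3*((8*K))) = (1/(8*K))/3 = 1/(24*K))
t(-8)*B(-1) + L = (4*(-8)²)*((1/24)/(-1)) + 1/54 = (4*64)*((1/24)*(-1)) + 1/54 = 256*(-1/24) + 1/54 = -32/3 + 1/54 = -575/54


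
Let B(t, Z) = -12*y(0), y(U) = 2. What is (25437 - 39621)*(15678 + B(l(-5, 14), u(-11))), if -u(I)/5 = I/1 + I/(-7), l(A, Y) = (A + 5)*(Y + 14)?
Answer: -222036336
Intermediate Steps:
l(A, Y) = (5 + A)*(14 + Y)
u(I) = -30*I/7 (u(I) = -5*(I/1 + I/(-7)) = -5*(I*1 + I*(-⅐)) = -5*(I - I/7) = -30*I/7)
B(t, Z) = -24 (B(t, Z) = -12*2 = -24)
(25437 - 39621)*(15678 + B(l(-5, 14), u(-11))) = (25437 - 39621)*(15678 - 24) = -14184*15654 = -222036336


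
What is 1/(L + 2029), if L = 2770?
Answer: 1/4799 ≈ 0.00020838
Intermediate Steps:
1/(L + 2029) = 1/(2770 + 2029) = 1/4799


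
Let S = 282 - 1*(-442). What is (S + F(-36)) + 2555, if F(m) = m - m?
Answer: 3279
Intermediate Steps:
S = 724 (S = 282 + 442 = 724)
F(m) = 0
(S + F(-36)) + 2555 = (724 + 0) + 2555 = 724 + 2555 = 3279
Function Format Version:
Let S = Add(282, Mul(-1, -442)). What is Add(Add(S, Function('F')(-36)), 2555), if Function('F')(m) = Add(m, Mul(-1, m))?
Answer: 3279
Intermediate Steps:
S = 724 (S = Add(282, 442) = 724)
Function('F')(m) = 0
Add(Add(S, Function('F')(-36)), 2555) = Add(Add(724, 0), 2555) = Add(724, 2555) = 3279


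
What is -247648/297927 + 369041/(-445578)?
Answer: -1498597133/903059298 ≈ -1.6595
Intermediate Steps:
-247648/297927 + 369041/(-445578) = -247648*1/297927 + 369041*(-1/445578) = -247648/297927 - 369041/445578 = -1498597133/903059298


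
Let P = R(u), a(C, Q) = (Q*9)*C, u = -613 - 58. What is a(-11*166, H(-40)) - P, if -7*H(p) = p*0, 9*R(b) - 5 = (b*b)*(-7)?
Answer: 3151682/9 ≈ 3.5019e+5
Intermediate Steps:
u = -671
R(b) = 5/9 - 7*b**2/9 (R(b) = 5/9 + ((b*b)*(-7))/9 = 5/9 + (b**2*(-7))/9 = 5/9 + (-7*b**2)/9 = 5/9 - 7*b**2/9)
H(p) = 0 (H(p) = -p*0/7 = -1/7*0 = 0)
a(C, Q) = 9*C*Q (a(C, Q) = (9*Q)*C = 9*C*Q)
P = -3151682/9 (P = 5/9 - 7/9*(-671)**2 = 5/9 - 7/9*450241 = 5/9 - 3151687/9 = -3151682/9 ≈ -3.5019e+5)
a(-11*166, H(-40)) - P = 9*(-11*166)*0 - 1*(-3151682/9) = 9*(-1826)*0 + 3151682/9 = 0 + 3151682/9 = 3151682/9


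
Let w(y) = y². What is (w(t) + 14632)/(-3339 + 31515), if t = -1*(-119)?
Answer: 28793/28176 ≈ 1.0219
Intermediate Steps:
t = 119
(w(t) + 14632)/(-3339 + 31515) = (119² + 14632)/(-3339 + 31515) = (14161 + 14632)/28176 = 28793*(1/28176) = 28793/28176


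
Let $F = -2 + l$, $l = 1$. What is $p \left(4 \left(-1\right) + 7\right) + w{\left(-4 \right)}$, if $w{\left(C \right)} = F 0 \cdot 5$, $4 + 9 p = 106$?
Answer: $34$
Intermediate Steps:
$F = -1$ ($F = -2 + 1 = -1$)
$p = \frac{34}{3}$ ($p = - \frac{4}{9} + \frac{1}{9} \cdot 106 = - \frac{4}{9} + \frac{106}{9} = \frac{34}{3} \approx 11.333$)
$w{\left(C \right)} = 0$ ($w{\left(C \right)} = \left(-1\right) 0 \cdot 5 = 0 \cdot 5 = 0$)
$p \left(4 \left(-1\right) + 7\right) + w{\left(-4 \right)} = \frac{34 \left(4 \left(-1\right) + 7\right)}{3} + 0 = \frac{34 \left(-4 + 7\right)}{3} + 0 = \frac{34}{3} \cdot 3 + 0 = 34 + 0 = 34$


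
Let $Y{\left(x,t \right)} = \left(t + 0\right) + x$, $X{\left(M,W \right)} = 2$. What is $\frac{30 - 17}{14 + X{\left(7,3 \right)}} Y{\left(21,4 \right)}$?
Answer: $\frac{325}{16} \approx 20.313$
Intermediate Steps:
$Y{\left(x,t \right)} = t + x$
$\frac{30 - 17}{14 + X{\left(7,3 \right)}} Y{\left(21,4 \right)} = \frac{30 - 17}{14 + 2} \left(4 + 21\right) = \frac{30 - 17}{16} \cdot 25 = \left(30 - 17\right) \frac{1}{16} \cdot 25 = 13 \cdot \frac{1}{16} \cdot 25 = \frac{13}{16} \cdot 25 = \frac{325}{16}$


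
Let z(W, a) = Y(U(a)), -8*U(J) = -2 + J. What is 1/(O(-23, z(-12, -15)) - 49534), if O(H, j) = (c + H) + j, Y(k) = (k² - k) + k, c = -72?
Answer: -64/3175967 ≈ -2.0151e-5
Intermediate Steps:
U(J) = ¼ - J/8 (U(J) = -(-2 + J)/8 = ¼ - J/8)
Y(k) = k²
z(W, a) = (¼ - a/8)²
O(H, j) = -72 + H + j (O(H, j) = (-72 + H) + j = -72 + H + j)
1/(O(-23, z(-12, -15)) - 49534) = 1/((-72 - 23 + (-2 - 15)²/64) - 49534) = 1/((-72 - 23 + (1/64)*(-17)²) - 49534) = 1/((-72 - 23 + (1/64)*289) - 49534) = 1/((-72 - 23 + 289/64) - 49534) = 1/(-5791/64 - 49534) = 1/(-3175967/64) = -64/3175967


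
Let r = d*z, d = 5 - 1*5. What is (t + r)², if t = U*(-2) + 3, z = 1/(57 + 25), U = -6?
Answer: 225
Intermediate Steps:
z = 1/82 ≈ 0.012195
d = 0 (d = 5 - 5 = 0)
t = 15 (t = -6*(-2) + 3 = 12 + 3 = 15)
r = 0 (r = 0*(1/82) = 0)
(t + r)² = (15 + 0)² = 15² = 225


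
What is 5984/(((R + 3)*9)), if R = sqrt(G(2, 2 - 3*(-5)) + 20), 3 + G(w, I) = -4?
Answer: -1496/3 + 1496*sqrt(13)/9 ≈ 100.66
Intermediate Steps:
G(w, I) = -7 (G(w, I) = -3 - 4 = -7)
R = sqrt(13) (R = sqrt(-7 + 20) = sqrt(13) ≈ 3.6056)
5984/(((R + 3)*9)) = 5984/(((sqrt(13) + 3)*9)) = 5984/(((3 + sqrt(13))*9)) = 5984/(27 + 9*sqrt(13))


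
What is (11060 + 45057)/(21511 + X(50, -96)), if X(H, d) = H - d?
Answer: 56117/21657 ≈ 2.5912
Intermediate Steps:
(11060 + 45057)/(21511 + X(50, -96)) = (11060 + 45057)/(21511 + (50 - 1*(-96))) = 56117/(21511 + (50 + 96)) = 56117/(21511 + 146) = 56117/21657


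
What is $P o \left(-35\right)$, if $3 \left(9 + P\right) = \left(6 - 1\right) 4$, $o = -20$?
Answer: $- \frac{4900}{3} \approx -1633.3$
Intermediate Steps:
$P = - \frac{7}{3}$ ($P = -9 + \frac{\left(6 - 1\right) 4}{3} = -9 + \frac{5 \cdot 4}{3} = -9 + \frac{1}{3} \cdot 20 = -9 + \frac{20}{3} = - \frac{7}{3} \approx -2.3333$)
$P o \left(-35\right) = \left(- \frac{7}{3}\right) \left(-20\right) \left(-35\right) = \frac{140}{3} \left(-35\right) = - \frac{4900}{3}$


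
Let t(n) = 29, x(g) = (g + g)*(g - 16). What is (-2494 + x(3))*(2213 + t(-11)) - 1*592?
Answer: -5767016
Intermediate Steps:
x(g) = 2*g*(-16 + g) (x(g) = (2*g)*(-16 + g) = 2*g*(-16 + g))
(-2494 + x(3))*(2213 + t(-11)) - 1*592 = (-2494 + 2*3*(-16 + 3))*(2213 + 29) - 1*592 = (-2494 + 2*3*(-13))*2242 - 592 = (-2494 - 78)*2242 - 592 = -2572*2242 - 592 = -5766424 - 592 = -5767016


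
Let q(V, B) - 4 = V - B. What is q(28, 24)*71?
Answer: 568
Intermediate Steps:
q(V, B) = 4 + V - B (q(V, B) = 4 + (V - B) = 4 + V - B)
q(28, 24)*71 = (4 + 28 - 1*24)*71 = (4 + 28 - 24)*71 = 8*71 = 568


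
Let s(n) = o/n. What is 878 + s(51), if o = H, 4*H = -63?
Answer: 59683/68 ≈ 877.69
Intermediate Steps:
H = -63/4 (H = (¼)*(-63) = -63/4 ≈ -15.750)
o = -63/4 ≈ -15.750
s(n) = -63/(4*n)
878 + s(51) = 878 - 63/4/51 = 878 - 63/4*1/51 = 878 - 21/68 = 59683/68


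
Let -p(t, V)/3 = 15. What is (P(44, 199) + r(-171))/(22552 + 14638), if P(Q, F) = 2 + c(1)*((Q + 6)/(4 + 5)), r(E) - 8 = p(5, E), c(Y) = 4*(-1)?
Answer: -103/66942 ≈ -0.0015386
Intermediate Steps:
c(Y) = -4
p(t, V) = -45 (p(t, V) = -3*15 = -45)
r(E) = -37 (r(E) = 8 - 45 = -37)
P(Q, F) = -⅔ - 4*Q/9 (P(Q, F) = 2 - 4*(Q + 6)/(4 + 5) = 2 - 4*(6 + Q)/9 = 2 - 4*(⅔ + Q/9) = 2 + (-8/3 - 4*Q/9) = -⅔ - 4*Q/9)
(P(44, 199) + r(-171))/(22552 + 14638) = ((-⅔ - 4/9*44) - 37)/(22552 + 14638) = ((-⅔ - 176/9) - 37)/37190 = (-182/9 - 37)*(1/37190) = -515/9*1/37190 = -103/66942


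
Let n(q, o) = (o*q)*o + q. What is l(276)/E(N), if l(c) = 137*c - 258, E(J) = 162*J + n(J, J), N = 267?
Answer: 6259/3179614 ≈ 0.0019685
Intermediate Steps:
n(q, o) = q + q*o**2 (n(q, o) = q*o**2 + q = q + q*o**2)
E(J) = 162*J + J*(1 + J**2)
l(c) = -258 + 137*c
l(276)/E(N) = (-258 + 137*276)/((267*(163 + 267**2))) = (-258 + 37812)/((267*(163 + 71289))) = 37554/((267*71452)) = 37554/19077684 = 37554*(1/19077684) = 6259/3179614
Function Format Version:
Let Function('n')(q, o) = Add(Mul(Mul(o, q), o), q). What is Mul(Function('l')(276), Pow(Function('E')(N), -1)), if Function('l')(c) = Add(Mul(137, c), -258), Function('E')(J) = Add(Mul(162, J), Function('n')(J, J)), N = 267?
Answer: Rational(6259, 3179614) ≈ 0.0019685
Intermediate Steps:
Function('n')(q, o) = Add(q, Mul(q, Pow(o, 2))) (Function('n')(q, o) = Add(Mul(q, Pow(o, 2)), q) = Add(q, Mul(q, Pow(o, 2))))
Function('E')(J) = Add(Mul(162, J), Mul(J, Add(1, Pow(J, 2))))
Function('l')(c) = Add(-258, Mul(137, c))
Mul(Function('l')(276), Pow(Function('E')(N), -1)) = Mul(Add(-258, Mul(137, 276)), Pow(Mul(267, Add(163, Pow(267, 2))), -1)) = Mul(Add(-258, 37812), Pow(Mul(267, Add(163, 71289)), -1)) = Mul(37554, Pow(Mul(267, 71452), -1)) = Mul(37554, Pow(19077684, -1)) = Mul(37554, Rational(1, 19077684)) = Rational(6259, 3179614)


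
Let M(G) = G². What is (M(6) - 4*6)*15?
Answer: 180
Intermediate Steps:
(M(6) - 4*6)*15 = (6² - 4*6)*15 = (36 - 24)*15 = 12*15 = 180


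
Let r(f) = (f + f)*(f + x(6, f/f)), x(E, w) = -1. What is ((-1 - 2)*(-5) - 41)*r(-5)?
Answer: -1560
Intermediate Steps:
r(f) = 2*f*(-1 + f) (r(f) = (f + f)*(f - 1) = (2*f)*(-1 + f) = 2*f*(-1 + f))
((-1 - 2)*(-5) - 41)*r(-5) = ((-1 - 2)*(-5) - 41)*(2*(-5)*(-1 - 5)) = (-3*(-5) - 41)*(2*(-5)*(-6)) = (15 - 41)*60 = -26*60 = -1560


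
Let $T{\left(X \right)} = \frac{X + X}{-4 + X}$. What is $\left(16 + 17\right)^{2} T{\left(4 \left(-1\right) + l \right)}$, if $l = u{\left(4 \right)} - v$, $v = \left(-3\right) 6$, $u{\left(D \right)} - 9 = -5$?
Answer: $\frac{19602}{7} \approx 2800.3$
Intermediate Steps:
$u{\left(D \right)} = 4$ ($u{\left(D \right)} = 9 - 5 = 4$)
$v = -18$
$l = 22$ ($l = 4 - -18 = 4 + 18 = 22$)
$T{\left(X \right)} = \frac{2 X}{-4 + X}$
$\left(16 + 17\right)^{2} T{\left(4 \left(-1\right) + l \right)} = \left(16 + 17\right)^{2} \frac{2 \left(4 \left(-1\right) + 22\right)}{-4 + \left(4 \left(-1\right) + 22\right)} = 33^{2} \frac{2 \left(-4 + 22\right)}{-4 + \left(-4 + 22\right)} = 1089 \cdot 2 \cdot 18 \frac{1}{-4 + 18} = 1089 \cdot 2 \cdot 18 \cdot \frac{1}{14} = 1089 \cdot \frac{18}{7} = \frac{19602}{7}$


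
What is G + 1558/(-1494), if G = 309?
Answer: 230044/747 ≈ 307.96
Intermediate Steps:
G + 1558/(-1494) = 309 + 1558/(-1494) = 309 - 1/1494*1558 = 309 - 779/747 = 230044/747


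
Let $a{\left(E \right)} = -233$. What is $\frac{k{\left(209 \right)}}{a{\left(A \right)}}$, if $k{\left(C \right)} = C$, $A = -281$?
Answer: $- \frac{209}{233} \approx -0.897$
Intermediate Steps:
$\frac{k{\left(209 \right)}}{a{\left(A \right)}} = \frac{209}{-233} = 209 \left(- \frac{1}{233}\right) = - \frac{209}{233}$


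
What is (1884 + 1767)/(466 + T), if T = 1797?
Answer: 3651/2263 ≈ 1.6133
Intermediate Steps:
(1884 + 1767)/(466 + T) = (1884 + 1767)/(466 + 1797) = 3651/2263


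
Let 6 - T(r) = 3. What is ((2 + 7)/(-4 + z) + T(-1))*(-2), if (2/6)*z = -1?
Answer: -24/7 ≈ -3.4286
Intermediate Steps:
z = -3 (z = 3*(-1) = -3)
T(r) = 3 (T(r) = 6 - 1*3 = 6 - 3 = 3)
((2 + 7)/(-4 + z) + T(-1))*(-2) = ((2 + 7)/(-4 - 3) + 3)*(-2) = (9/(-7) + 3)*(-2) = (9*(-1/7) + 3)*(-2) = (-9/7 + 3)*(-2) = (12/7)*(-2) = -24/7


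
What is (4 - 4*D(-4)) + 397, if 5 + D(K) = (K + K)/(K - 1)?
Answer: 2073/5 ≈ 414.60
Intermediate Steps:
D(K) = -5 + 2*K/(-1 + K) (D(K) = -5 + (K + K)/(K - 1) = -5 + (2*K)/(-1 + K) = -5 + 2*K/(-1 + K))
(4 - 4*D(-4)) + 397 = (4 - 4*(5 - 3*(-4))/(-1 - 4)) + 397 = (4 - 4*(5 + 12)/(-5)) + 397 = (4 - (-4)*17/5) + 397 = (4 - 4*(-17/5)) + 397 = (4 + 68/5) + 397 = 88/5 + 397 = 2073/5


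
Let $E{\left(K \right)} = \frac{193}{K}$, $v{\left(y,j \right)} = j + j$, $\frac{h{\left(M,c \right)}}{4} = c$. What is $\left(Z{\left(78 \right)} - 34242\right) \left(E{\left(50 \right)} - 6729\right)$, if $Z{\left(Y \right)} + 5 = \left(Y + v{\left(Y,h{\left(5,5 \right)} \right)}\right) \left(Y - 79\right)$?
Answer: $\frac{2311094361}{10} \approx 2.3111 \cdot 10^{8}$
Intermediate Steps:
$h{\left(M,c \right)} = 4 c$
$v{\left(y,j \right)} = 2 j$
$Z{\left(Y \right)} = -5 + \left(-79 + Y\right) \left(40 + Y\right)$ ($Z{\left(Y \right)} = -5 + \left(Y + 2 \cdot 4 \cdot 5\right) \left(Y - 79\right) = -5 + \left(Y + 2 \cdot 20\right) \left(-79 + Y\right) = -5 + \left(Y + 40\right) \left(-79 + Y\right) = -5 + \left(40 + Y\right) \left(-79 + Y\right) = -5 + \left(-79 + Y\right) \left(40 + Y\right)$)
$\left(Z{\left(78 \right)} - 34242\right) \left(E{\left(50 \right)} - 6729\right) = \left(\left(-3165 + 78^{2} - 3042\right) - 34242\right) \left(\frac{193}{50} - 6729\right) = \left(\left(-3165 + 6084 - 3042\right) - 34242\right) \left(193 \cdot \frac{1}{50} - 6729\right) = \left(-123 - 34242\right) \left(\frac{193}{50} - 6729\right) = \left(-34365\right) \left(- \frac{336257}{50}\right) = \frac{2311094361}{10}$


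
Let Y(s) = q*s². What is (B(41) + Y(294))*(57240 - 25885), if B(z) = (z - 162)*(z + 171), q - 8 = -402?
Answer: -1068623425780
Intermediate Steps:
q = -394 (q = 8 - 402 = -394)
B(z) = (-162 + z)*(171 + z)
Y(s) = -394*s²
(B(41) + Y(294))*(57240 - 25885) = ((-27702 + 41² + 9*41) - 394*294²)*(57240 - 25885) = ((-27702 + 1681 + 369) - 394*86436)*31355 = (-25652 - 34055784)*31355 = -34081436*31355 = -1068623425780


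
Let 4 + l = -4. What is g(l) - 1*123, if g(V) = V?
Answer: -131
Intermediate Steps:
l = -8 (l = -4 - 4 = -8)
g(l) - 1*123 = -8 - 1*123 = -8 - 123 = -131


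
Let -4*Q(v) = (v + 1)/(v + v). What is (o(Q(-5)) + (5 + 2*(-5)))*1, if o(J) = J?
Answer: -51/10 ≈ -5.1000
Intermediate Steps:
Q(v) = -(1 + v)/(8*v) (Q(v) = -(v + 1)/(4*(v + v)) = -(1 + v)/(4*(2*v)) = -(1 + v)*1/(2*v)/4 = -(1 + v)/(8*v))
(o(Q(-5)) + (5 + 2*(-5)))*1 = ((1/8)*(-1 - 1*(-5))/(-5) + (5 + 2*(-5)))*1 = ((1/8)*(-1/5)*(-1 + 5) + (5 - 10))*1 = ((1/8)*(-1/5)*4 - 5)*1 = (-1/10 - 5)*1 = -51/10*1 = -51/10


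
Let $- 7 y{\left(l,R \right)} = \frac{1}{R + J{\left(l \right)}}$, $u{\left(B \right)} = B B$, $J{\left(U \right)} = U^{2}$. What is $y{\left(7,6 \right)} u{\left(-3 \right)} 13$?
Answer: $- \frac{117}{385} \approx -0.3039$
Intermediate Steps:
$u{\left(B \right)} = B^{2}$
$y{\left(l,R \right)} = - \frac{1}{7 \left(R + l^{2}\right)}$
$y{\left(7,6 \right)} u{\left(-3 \right)} 13 = - \frac{1}{7 \cdot 6 + 7 \cdot 7^{2}} \left(-3\right)^{2} \cdot 13 = - \frac{1}{42 + 7 \cdot 49} \cdot 9 \cdot 13 = - \frac{1}{42 + 343} \cdot 9 \cdot 13 = - \frac{1}{385} \cdot 9 \cdot 13 = \left(-1\right) \frac{1}{385} \cdot 9 \cdot 13 = \left(- \frac{1}{385}\right) 9 \cdot 13 = \left(- \frac{9}{385}\right) 13 = - \frac{117}{385}$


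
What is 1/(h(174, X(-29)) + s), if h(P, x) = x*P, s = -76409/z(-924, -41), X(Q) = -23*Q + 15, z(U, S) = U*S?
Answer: 37884/4495542103 ≈ 8.4270e-6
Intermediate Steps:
z(U, S) = S*U
X(Q) = 15 - 23*Q
s = -76409/37884 (s = -76409/((-41*(-924))) = -76409/37884 ≈ -2.0169)
h(P, x) = P*x
1/(h(174, X(-29)) + s) = 1/(174*(15 - 23*(-29)) - 76409/37884) = 1/(174*(15 + 667) - 76409/37884) = 1/(174*682 - 76409/37884) = 1/(118668 - 76409/37884) = 1/(4495542103/37884) = 37884/4495542103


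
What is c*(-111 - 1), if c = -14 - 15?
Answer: 3248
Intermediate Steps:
c = -29
c*(-111 - 1) = -29*(-111 - 1) = -29*(-112) = 3248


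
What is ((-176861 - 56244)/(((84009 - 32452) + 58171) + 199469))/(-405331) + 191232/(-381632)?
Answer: -374476072065401/747325671461341 ≈ -0.50109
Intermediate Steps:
((-176861 - 56244)/(((84009 - 32452) + 58171) + 199469))/(-405331) + 191232/(-381632) = -233105/((51557 + 58171) + 199469)*(-1/405331) + 191232*(-1/381632) = -233105/(109728 + 199469)*(-1/405331) - 2988/5963 = -233105/309197*(-1/405331) - 2988/5963 = 233105/125327129207 - 2988/5963 = -374476072065401/747325671461341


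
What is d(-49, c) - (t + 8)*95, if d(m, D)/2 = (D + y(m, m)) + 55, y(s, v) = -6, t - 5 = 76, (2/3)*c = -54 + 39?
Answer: -8402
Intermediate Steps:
c = -45/2 (c = 3*(-54 + 39)/2 = (3/2)*(-15) = -45/2 ≈ -22.500)
t = 81 (t = 5 + 76 = 81)
d(m, D) = 98 + 2*D (d(m, D) = 2*((D - 6) + 55) = 2*((-6 + D) + 55) = 2*(49 + D) = 98 + 2*D)
d(-49, c) - (t + 8)*95 = (98 + 2*(-45/2)) - (81 + 8)*95 = (98 - 45) - 89*95 = 53 - 1*8455 = 53 - 8455 = -8402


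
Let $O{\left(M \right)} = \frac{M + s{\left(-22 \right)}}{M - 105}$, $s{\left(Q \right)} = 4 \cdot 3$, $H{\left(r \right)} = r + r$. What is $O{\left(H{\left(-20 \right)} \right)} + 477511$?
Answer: $\frac{69239123}{145} \approx 4.7751 \cdot 10^{5}$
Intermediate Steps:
$H{\left(r \right)} = 2 r$
$s{\left(Q \right)} = 12$
$O{\left(M \right)} = \frac{12 + M}{-105 + M}$ ($O{\left(M \right)} = \frac{M + 12}{M - 105} = \frac{12 + M}{-105 + M}$)
$O{\left(H{\left(-20 \right)} \right)} + 477511 = \frac{12 + 2 \left(-20\right)}{-105 + 2 \left(-20\right)} + 477511 = \frac{12 - 40}{-105 - 40} + 477511 = \frac{1}{-145} \left(-28\right) + 477511 = \left(- \frac{1}{145}\right) \left(-28\right) + 477511 = \frac{28}{145} + 477511 = \frac{69239123}{145}$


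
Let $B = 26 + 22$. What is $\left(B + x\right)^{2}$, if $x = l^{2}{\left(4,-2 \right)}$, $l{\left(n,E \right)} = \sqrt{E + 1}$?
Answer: $2209$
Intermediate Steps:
$l{\left(n,E \right)} = \sqrt{1 + E}$
$B = 48$
$x = -1$ ($x = \left(\sqrt{1 - 2}\right)^{2} = \left(\sqrt{-1}\right)^{2} = i^{2} = -1$)
$\left(B + x\right)^{2} = \left(48 - 1\right)^{2} = 47^{2} = 2209$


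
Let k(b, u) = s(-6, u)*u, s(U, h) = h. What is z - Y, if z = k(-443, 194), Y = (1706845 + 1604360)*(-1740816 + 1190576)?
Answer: 1821957476836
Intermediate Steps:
Y = -1821957439200 (Y = 3311205*(-550240) = -1821957439200)
k(b, u) = u² (k(b, u) = u*u = u²)
z = 37636 (z = 194² = 37636)
z - Y = 37636 - 1*(-1821957439200) = 37636 + 1821957439200 = 1821957476836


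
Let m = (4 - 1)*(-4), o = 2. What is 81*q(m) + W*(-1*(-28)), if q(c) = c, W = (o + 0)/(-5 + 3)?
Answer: -1000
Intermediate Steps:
W = -1 (W = (2 + 0)/(-5 + 3) = 2/(-2) = 2*(-1/2) = -1)
m = -12 (m = 3*(-4) = -12)
81*q(m) + W*(-1*(-28)) = 81*(-12) - (-1)*(-28) = -972 - 1*28 = -972 - 28 = -1000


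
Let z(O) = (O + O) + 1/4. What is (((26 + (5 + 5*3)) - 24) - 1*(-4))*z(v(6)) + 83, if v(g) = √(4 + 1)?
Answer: 179/2 + 52*√5 ≈ 205.78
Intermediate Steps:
v(g) = √5
z(O) = ¼ + 2*O (z(O) = 2*O + ¼ = ¼ + 2*O)
(((26 + (5 + 5*3)) - 24) - 1*(-4))*z(v(6)) + 83 = (((26 + (5 + 5*3)) - 24) - 1*(-4))*(¼ + 2*√5) + 83 = (((26 + (5 + 15)) - 24) + 4)*(¼ + 2*√5) + 83 = (((26 + 20) - 24) + 4)*(¼ + 2*√5) + 83 = ((46 - 24) + 4)*(¼ + 2*√5) + 83 = (22 + 4)*(¼ + 2*√5) + 83 = 26*(¼ + 2*√5) + 83 = (13/2 + 52*√5) + 83 = 179/2 + 52*√5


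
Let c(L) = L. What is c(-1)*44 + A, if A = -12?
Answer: -56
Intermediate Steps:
c(-1)*44 + A = -1*44 - 12 = -44 - 12 = -56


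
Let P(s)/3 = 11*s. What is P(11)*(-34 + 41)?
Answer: 2541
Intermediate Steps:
P(s) = 33*s (P(s) = 3*(11*s) = 33*s)
P(11)*(-34 + 41) = (33*11)*(-34 + 41) = 363*7 = 2541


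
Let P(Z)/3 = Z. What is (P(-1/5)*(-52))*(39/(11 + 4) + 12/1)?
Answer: 11388/25 ≈ 455.52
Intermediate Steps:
P(Z) = 3*Z
(P(-1/5)*(-52))*(39/(11 + 4) + 12/1) = ((3*(-1/5))*(-52))*(39/(11 + 4) + 12/1) = ((3*(-1*⅕))*(-52))*(39/15 + 12*1) = ((3*(-⅕))*(-52))*(39*(1/15) + 12) = (-⅗*(-52))*(13/5 + 12) = (156/5)*(73/5) = 11388/25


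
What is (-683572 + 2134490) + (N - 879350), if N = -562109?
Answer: 9459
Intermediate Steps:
(-683572 + 2134490) + (N - 879350) = (-683572 + 2134490) + (-562109 - 879350) = 1450918 - 1441459 = 9459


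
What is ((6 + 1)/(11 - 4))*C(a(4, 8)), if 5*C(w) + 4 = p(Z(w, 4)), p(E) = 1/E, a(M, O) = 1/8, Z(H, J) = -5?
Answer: -21/25 ≈ -0.84000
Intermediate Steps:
a(M, O) = ⅛
C(w) = -21/25 (C(w) = -⅘ + (⅕)/(-5) = -⅘ + (⅕)*(-⅕) = -⅘ - 1/25 = -21/25)
((6 + 1)/(11 - 4))*C(a(4, 8)) = ((6 + 1)/(11 - 4))*(-21/25) = (7/7)*(-21/25) = (7*(⅐))*(-21/25) = 1*(-21/25) = -21/25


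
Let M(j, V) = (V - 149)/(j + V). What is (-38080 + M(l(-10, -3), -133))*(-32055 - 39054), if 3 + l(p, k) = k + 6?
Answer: 360121433022/133 ≈ 2.7077e+9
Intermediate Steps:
l(p, k) = 3 + k (l(p, k) = -3 + (k + 6) = -3 + (6 + k) = 3 + k)
M(j, V) = (-149 + V)/(V + j)
(-38080 + M(l(-10, -3), -133))*(-32055 - 39054) = (-38080 + (-149 - 133)/(-133 + (3 - 3)))*(-32055 - 39054) = (-38080 - 282/(-133 + 0))*(-71109) = (-38080 - 282/(-133))*(-71109) = (-38080 - 1/133*(-282))*(-71109) = (-38080 + 282/133)*(-71109) = -5064358/133*(-71109) = 360121433022/133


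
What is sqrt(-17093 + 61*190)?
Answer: I*sqrt(5503) ≈ 74.182*I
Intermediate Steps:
sqrt(-17093 + 61*190) = sqrt(-17093 + 11590) = sqrt(-5503) = I*sqrt(5503)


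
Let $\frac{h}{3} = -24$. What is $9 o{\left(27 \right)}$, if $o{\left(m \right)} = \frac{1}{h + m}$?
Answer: $- \frac{1}{5} \approx -0.2$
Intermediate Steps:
$h = -72$ ($h = 3 \left(-24\right) = -72$)
$o{\left(m \right)} = \frac{1}{-72 + m}$
$9 o{\left(27 \right)} = \frac{9}{-72 + 27} = \frac{9}{-45} = 9 \left(- \frac{1}{45}\right) = - \frac{1}{5}$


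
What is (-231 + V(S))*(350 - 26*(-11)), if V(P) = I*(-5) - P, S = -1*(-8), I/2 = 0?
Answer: -152004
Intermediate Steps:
I = 0 (I = 2*0 = 0)
S = 8
V(P) = -P (V(P) = 0*(-5) - P = 0 - P = -P)
(-231 + V(S))*(350 - 26*(-11)) = (-231 - 1*8)*(350 - 26*(-11)) = (-231 - 8)*(350 + 286) = -239*636 = -152004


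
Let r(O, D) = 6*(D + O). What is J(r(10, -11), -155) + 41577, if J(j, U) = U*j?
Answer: 42507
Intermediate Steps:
r(O, D) = 6*D + 6*O
J(r(10, -11), -155) + 41577 = -155*(6*(-11) + 6*10) + 41577 = -155*(-66 + 60) + 41577 = -155*(-6) + 41577 = 930 + 41577 = 42507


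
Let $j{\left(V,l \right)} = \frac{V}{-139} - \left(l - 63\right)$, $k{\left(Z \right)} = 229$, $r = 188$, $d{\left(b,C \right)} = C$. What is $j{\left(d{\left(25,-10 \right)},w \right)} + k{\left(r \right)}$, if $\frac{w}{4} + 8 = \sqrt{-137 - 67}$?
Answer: $\frac{45046}{139} - 8 i \sqrt{51} \approx 324.07 - 57.131 i$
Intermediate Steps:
$w = -32 + 8 i \sqrt{51}$ ($w = -32 + 4 \sqrt{-137 - 67} = -32 + 4 \sqrt{-204} = -32 + 4 \cdot 2 i \sqrt{51} = -32 + 8 i \sqrt{51} \approx -32.0 + 57.131 i$)
$j{\left(V,l \right)} = 63 - l - \frac{V}{139}$ ($j{\left(V,l \right)} = V \left(- \frac{1}{139}\right) - \left(-63 + l\right) = - \frac{V}{139} - \left(-63 + l\right) = 63 - l - \frac{V}{139}$)
$j{\left(d{\left(25,-10 \right)},w \right)} + k{\left(r \right)} = \left(63 - \left(-32 + 8 i \sqrt{51}\right) - - \frac{10}{139}\right) + 229 = \left(63 + \left(32 - 8 i \sqrt{51}\right) + \frac{10}{139}\right) + 229 = \left(\frac{13215}{139} - 8 i \sqrt{51}\right) + 229 = \frac{45046}{139} - 8 i \sqrt{51}$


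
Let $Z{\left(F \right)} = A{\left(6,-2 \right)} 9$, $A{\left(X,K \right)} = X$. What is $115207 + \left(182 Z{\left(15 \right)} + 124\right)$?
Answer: $125159$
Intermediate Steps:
$Z{\left(F \right)} = 54$ ($Z{\left(F \right)} = 6 \cdot 9 = 54$)
$115207 + \left(182 Z{\left(15 \right)} + 124\right) = 115207 + \left(182 \cdot 54 + 124\right) = 115207 + \left(9828 + 124\right) = 115207 + 9952 = 125159$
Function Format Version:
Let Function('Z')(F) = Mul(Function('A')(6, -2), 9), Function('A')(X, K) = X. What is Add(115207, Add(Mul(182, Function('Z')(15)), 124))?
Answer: 125159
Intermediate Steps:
Function('Z')(F) = 54 (Function('Z')(F) = Mul(6, 9) = 54)
Add(115207, Add(Mul(182, Function('Z')(15)), 124)) = Add(115207, Add(Mul(182, 54), 124)) = Add(115207, Add(9828, 124)) = Add(115207, 9952) = 125159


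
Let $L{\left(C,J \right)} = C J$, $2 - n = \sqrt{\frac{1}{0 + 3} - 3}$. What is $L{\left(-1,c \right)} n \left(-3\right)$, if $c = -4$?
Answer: $-24 + 8 i \sqrt{6} \approx -24.0 + 19.596 i$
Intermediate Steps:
$n = 2 - \frac{2 i \sqrt{6}}{3}$ ($n = 2 - \sqrt{\frac{1}{0 + 3} - 3} = 2 - \sqrt{\frac{1}{3} - 3} = 2 - \sqrt{- \frac{8}{3}} = 2 - \frac{2 i \sqrt{6}}{3} \approx 2.0 - 1.633 i$)
$L{\left(-1,c \right)} n \left(-3\right) = \left(-1\right) \left(-4\right) \left(2 - \frac{2 i \sqrt{6}}{3}\right) \left(-3\right) = 4 \left(2 - \frac{2 i \sqrt{6}}{3}\right) \left(-3\right) = \left(8 - \frac{8 i \sqrt{6}}{3}\right) \left(-3\right) = -24 + 8 i \sqrt{6}$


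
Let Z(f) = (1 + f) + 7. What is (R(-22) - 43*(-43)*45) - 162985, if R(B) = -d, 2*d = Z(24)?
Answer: -79796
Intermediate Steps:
Z(f) = 8 + f
d = 16 (d = (8 + 24)/2 = (½)*32 = 16)
R(B) = -16 (R(B) = -1*16 = -16)
(R(-22) - 43*(-43)*45) - 162985 = (-16 - 43*(-43)*45) - 162985 = (-16 + 1849*45) - 162985 = (-16 + 83205) - 162985 = 83189 - 162985 = -79796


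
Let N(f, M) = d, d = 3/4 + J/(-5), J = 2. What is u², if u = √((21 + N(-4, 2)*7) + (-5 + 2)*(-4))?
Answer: 709/20 ≈ 35.450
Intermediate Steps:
d = 7/20 (d = 3/4 + 2/(-5) = 3*(¼) + 2*(-⅕) = ¾ - ⅖ = 7/20 ≈ 0.35000)
N(f, M) = 7/20
u = √3545/10 (u = √((21 + (7/20)*7) + (-5 + 2)*(-4)) = √((21 + 49/20) - 3*(-4)) = √(469/20 + 12) = √(709/20) = √3545/10 ≈ 5.9540)
u² = (√3545/10)² = 709/20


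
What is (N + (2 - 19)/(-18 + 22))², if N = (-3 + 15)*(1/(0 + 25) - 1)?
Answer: 2486929/10000 ≈ 248.69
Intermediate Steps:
N = -288/25 (N = 12*(1/25 - 1) = 12*(-24/25) = -288/25 ≈ -11.520)
(N + (2 - 19)/(-18 + 22))² = (-288/25 + (2 - 19)/(-18 + 22))² = (-288/25 - 17/4)² = (-1577/100)² = 2486929/10000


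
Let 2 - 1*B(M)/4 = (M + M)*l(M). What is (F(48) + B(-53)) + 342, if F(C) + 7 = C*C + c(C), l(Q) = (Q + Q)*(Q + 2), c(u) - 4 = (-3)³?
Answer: 2294768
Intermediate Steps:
c(u) = -23 (c(u) = 4 + (-3)³ = 4 - 27 = -23)
l(Q) = 2*Q*(2 + Q) (l(Q) = (2*Q)*(2 + Q) = 2*Q*(2 + Q))
F(C) = -30 + C² (F(C) = -7 + (C*C - 23) = -7 + (C² - 23) = -7 + (-23 + C²) = -30 + C²)
B(M) = 8 - 16*M²*(2 + M) (B(M) = 8 - 4*(M + M)*2*M*(2 + M) = 8 - 4*2*M*2*M*(2 + M) = 8 - 16*M²*(2 + M))
(F(48) + B(-53)) + 342 = ((-30 + 48²) + (8 - 32*(-53)² - 16*(-53)³)) + 342 = ((-30 + 2304) + (8 - 32*2809 - 16*(-148877))) + 342 = (2274 + (8 - 89888 + 2382032)) + 342 = (2274 + 2292152) + 342 = 2294426 + 342 = 2294768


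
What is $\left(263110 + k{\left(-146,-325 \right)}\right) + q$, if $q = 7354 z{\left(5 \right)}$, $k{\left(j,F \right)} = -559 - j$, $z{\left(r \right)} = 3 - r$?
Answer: $247989$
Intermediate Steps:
$q = -14708$ ($q = 7354 \left(3 - 5\right) = 7354 \left(-2\right) = -14708$)
$\left(263110 + k{\left(-146,-325 \right)}\right) + q = \left(263110 - 413\right) - 14708 = 262697 - 14708 = 247989$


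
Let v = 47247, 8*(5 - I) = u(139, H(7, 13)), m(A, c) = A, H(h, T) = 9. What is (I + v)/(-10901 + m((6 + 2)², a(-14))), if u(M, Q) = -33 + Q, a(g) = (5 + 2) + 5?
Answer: -47255/10837 ≈ -4.3605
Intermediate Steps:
a(g) = 12 (a(g) = 7 + 5 = 12)
I = 8 (I = 5 - (-33 + 9)/8 = 5 - ⅛*(-24) = 5 + 3 = 8)
(I + v)/(-10901 + m((6 + 2)², a(-14))) = (8 + 47247)/(-10901 + (6 + 2)²) = 47255/(-10901 + 8²) = 47255/(-10901 + 64) = 47255/(-10837) = 47255*(-1/10837) = -47255/10837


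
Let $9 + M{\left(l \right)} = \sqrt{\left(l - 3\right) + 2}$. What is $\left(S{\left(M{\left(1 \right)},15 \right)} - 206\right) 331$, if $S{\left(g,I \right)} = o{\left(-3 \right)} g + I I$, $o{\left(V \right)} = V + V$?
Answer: $24163$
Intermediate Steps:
$o{\left(V \right)} = 2 V$
$M{\left(l \right)} = -9 + \sqrt{-1 + l}$ ($M{\left(l \right)} = -9 + \sqrt{\left(l - 3\right) + 2} = -9 + \sqrt{\left(-3 + l\right) + 2} = -9 + \sqrt{-1 + l}$)
$S{\left(g,I \right)} = I^{2} - 6 g$ ($S{\left(g,I \right)} = 2 \left(-3\right) g + I I = - 6 g + I^{2} = I^{2} - 6 g$)
$\left(S{\left(M{\left(1 \right)},15 \right)} - 206\right) 331 = \left(\left(15^{2} - 6 \left(-9 + \sqrt{-1 + 1}\right)\right) - 206\right) 331 = \left(\left(225 - 6 \left(-9 + \sqrt{0}\right)\right) - 206\right) 331 = \left(\left(225 - 6 \left(-9 + 0\right)\right) - 206\right) 331 = \left(\left(225 - -54\right) - 206\right) 331 = \left(\left(225 + 54\right) - 206\right) 331 = \left(279 - 206\right) 331 = 73 \cdot 331 = 24163$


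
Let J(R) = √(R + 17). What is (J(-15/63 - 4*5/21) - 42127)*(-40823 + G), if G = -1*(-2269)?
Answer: 1624164358 - 77108*√1743/21 ≈ 1.6240e+9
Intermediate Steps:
J(R) = √(17 + R)
G = 2269
(J(-15/63 - 4*5/21) - 42127)*(-40823 + G) = (√(17 + (-15/63 - 4*5/21)) - 42127)*(-40823 + 2269) = (√(17 + (-15*1/63 - 20*1/21)) - 42127)*(-38554) = (√(17 + (-5/21 - 20/21)) - 42127)*(-38554) = (√(17 - 25/21) - 42127)*(-38554) = (√(332/21) - 42127)*(-38554) = (2*√1743/21 - 42127)*(-38554) = (-42127 + 2*√1743/21)*(-38554) = 1624164358 - 77108*√1743/21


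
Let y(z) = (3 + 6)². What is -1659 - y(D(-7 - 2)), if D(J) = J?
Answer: -1740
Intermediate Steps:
y(z) = 81 (y(z) = 9² = 81)
-1659 - y(D(-7 - 2)) = -1659 - 1*81 = -1659 - 81 = -1740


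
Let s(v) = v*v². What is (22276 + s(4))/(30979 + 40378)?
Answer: 22340/71357 ≈ 0.31307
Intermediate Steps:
s(v) = v³
(22276 + s(4))/(30979 + 40378) = (22276 + 4³)/(30979 + 40378) = (22276 + 64)/71357 = 22340*(1/71357) = 22340/71357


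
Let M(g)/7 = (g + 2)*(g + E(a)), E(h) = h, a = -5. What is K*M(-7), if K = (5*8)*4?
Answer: 67200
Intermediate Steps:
M(g) = 7*(-5 + g)*(2 + g) (M(g) = 7*((g + 2)*(g - 5)) = 7*((2 + g)*(-5 + g)) = 7*((-5 + g)*(2 + g)) = 7*(-5 + g)*(2 + g))
K = 160 (K = 40*4 = 160)
K*M(-7) = 160*(-70 - 21*(-7) + 7*(-7)²) = 160*(-70 + 147 + 7*49) = 160*(-70 + 147 + 343) = 160*420 = 67200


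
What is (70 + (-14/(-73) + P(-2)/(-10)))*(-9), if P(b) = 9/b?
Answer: -928233/1460 ≈ -635.78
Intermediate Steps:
(70 + (-14/(-73) + P(-2)/(-10)))*(-9) = (70 + (-14/(-73) + (9/(-2))/(-10)))*(-9) = (70 + (-14*(-1/73) + (9*(-1/2))*(-1/10)))*(-9) = (70 + (14/73 - 9/2*(-1/10)))*(-9) = (70 + (14/73 + 9/20))*(-9) = (70 + 937/1460)*(-9) = (103137/1460)*(-9) = -928233/1460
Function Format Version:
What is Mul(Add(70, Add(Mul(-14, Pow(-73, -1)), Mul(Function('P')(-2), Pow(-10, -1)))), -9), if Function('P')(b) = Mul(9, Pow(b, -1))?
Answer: Rational(-928233, 1460) ≈ -635.78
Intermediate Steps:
Mul(Add(70, Add(Mul(-14, Pow(-73, -1)), Mul(Function('P')(-2), Pow(-10, -1)))), -9) = Mul(Add(70, Add(Mul(-14, Pow(-73, -1)), Mul(Mul(9, Pow(-2, -1)), Pow(-10, -1)))), -9) = Mul(Add(70, Add(Mul(-14, Rational(-1, 73)), Mul(Mul(9, Rational(-1, 2)), Rational(-1, 10)))), -9) = Mul(Add(70, Add(Rational(14, 73), Mul(Rational(-9, 2), Rational(-1, 10)))), -9) = Mul(Add(70, Add(Rational(14, 73), Rational(9, 20))), -9) = Mul(Add(70, Rational(937, 1460)), -9) = Mul(Rational(103137, 1460), -9) = Rational(-928233, 1460)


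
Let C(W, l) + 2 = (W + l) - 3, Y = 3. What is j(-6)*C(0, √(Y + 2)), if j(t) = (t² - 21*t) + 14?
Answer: -880 + 176*√5 ≈ -486.45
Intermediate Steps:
j(t) = 14 + t² - 21*t
C(W, l) = -5 + W + l (C(W, l) = -2 + ((W + l) - 3) = -2 + (-3 + W + l) = -5 + W + l)
j(-6)*C(0, √(Y + 2)) = (14 + (-6)² - 21*(-6))*(-5 + 0 + √(3 + 2)) = (14 + 36 + 126)*(-5 + 0 + √5) = 176*(-5 + √5) = -880 + 176*√5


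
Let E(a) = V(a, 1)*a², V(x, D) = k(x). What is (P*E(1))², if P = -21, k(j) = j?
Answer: 441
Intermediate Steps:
V(x, D) = x
E(a) = a³ (E(a) = a*a² = a³)
(P*E(1))² = (-21*1³)² = (-21*1)² = (-21)² = 441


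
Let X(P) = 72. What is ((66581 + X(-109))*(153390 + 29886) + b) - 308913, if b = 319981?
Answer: 12215906296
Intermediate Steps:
((66581 + X(-109))*(153390 + 29886) + b) - 308913 = ((66581 + 72)*(153390 + 29886) + 319981) - 308913 = (66653*183276 + 319981) - 308913 = (12215895228 + 319981) - 308913 = 12216215209 - 308913 = 12215906296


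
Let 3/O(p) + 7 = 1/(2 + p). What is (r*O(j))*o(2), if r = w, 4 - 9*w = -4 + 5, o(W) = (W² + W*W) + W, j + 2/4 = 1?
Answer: -50/33 ≈ -1.5152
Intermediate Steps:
j = ½ (j = -½ + 1 = ½ ≈ 0.50000)
o(W) = W + 2*W² (o(W) = (W² + W²) + W = 2*W² + W = W + 2*W²)
O(p) = 3/(-7 + 1/(2 + p))
w = ⅓ (w = 4/9 - (-4 + 5)/9 = 4/9 - ⅑*1 = 4/9 - ⅑ = ⅓ ≈ 0.33333)
r = ⅓ ≈ 0.33333
(r*O(j))*o(2) = ((3*(-2 - 1*½)/(13 + 7*(½)))/3)*(2*(1 + 2*2)) = ((3*(-2 - ½)/(13 + 7/2))/3)*(2*(1 + 4)) = ((3*(-5/2)/(33/2))/3)*(2*5) = ((3*(2/33)*(-5/2))/3)*10 = ((⅓)*(-5/11))*10 = -5/33*10 = -50/33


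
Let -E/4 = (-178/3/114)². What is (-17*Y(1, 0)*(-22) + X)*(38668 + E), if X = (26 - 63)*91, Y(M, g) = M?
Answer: -3384063296872/29241 ≈ -1.1573e+8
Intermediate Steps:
X = -3367 (X = -37*91 = -3367)
E = -31684/29241 (E = -4*(-178/3/114)² = -4*(-178*⅓*(1/114))² = -4*(-178/3*1/114)² = -4*(-89/171)² = -4*7921/29241 = -31684/29241 ≈ -1.0835)
(-17*Y(1, 0)*(-22) + X)*(38668 + E) = (-17*1*(-22) - 3367)*(38668 - 31684/29241) = (-17*(-22) - 3367)*(1130659304/29241) = (374 - 3367)*(1130659304/29241) = -2993*1130659304/29241 = -3384063296872/29241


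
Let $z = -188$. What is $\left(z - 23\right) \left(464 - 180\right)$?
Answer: $-59924$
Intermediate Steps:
$\left(z - 23\right) \left(464 - 180\right) = \left(-188 - 23\right) \left(464 - 180\right) = \left(-211\right) 284 = -59924$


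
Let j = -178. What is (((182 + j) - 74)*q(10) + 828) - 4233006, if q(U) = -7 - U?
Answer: -4230988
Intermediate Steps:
(((182 + j) - 74)*q(10) + 828) - 4233006 = (((182 - 178) - 74)*(-7 - 1*10) + 828) - 4233006 = ((4 - 74)*(-7 - 10) + 828) - 4233006 = (-70*(-17) + 828) - 4233006 = (1190 + 828) - 4233006 = 2018 - 4233006 = -4230988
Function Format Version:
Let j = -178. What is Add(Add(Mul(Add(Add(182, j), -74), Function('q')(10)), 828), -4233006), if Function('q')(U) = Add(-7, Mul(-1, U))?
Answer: -4230988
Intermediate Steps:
Add(Add(Mul(Add(Add(182, j), -74), Function('q')(10)), 828), -4233006) = Add(Add(Mul(Add(Add(182, -178), -74), Add(-7, Mul(-1, 10))), 828), -4233006) = Add(Add(Mul(Add(4, -74), Add(-7, -10)), 828), -4233006) = Add(Add(Mul(-70, -17), 828), -4233006) = Add(Add(1190, 828), -4233006) = Add(2018, -4233006) = -4230988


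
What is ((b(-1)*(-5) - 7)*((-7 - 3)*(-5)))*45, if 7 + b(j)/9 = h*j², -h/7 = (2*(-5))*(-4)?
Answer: 29043000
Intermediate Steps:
h = -280 (h = -7*2*(-5)*(-4) = -(-70)*(-4) = -7*40 = -280)
b(j) = -63 - 2520*j² (b(j) = -63 + 9*(-280*j²) = -63 - 2520*j²)
((b(-1)*(-5) - 7)*((-7 - 3)*(-5)))*45 = (((-63 - 2520*(-1)²)*(-5) - 7)*((-7 - 3)*(-5)))*45 = (((-63 - 2520*1)*(-5) - 7)*(-10*(-5)))*45 = (((-63 - 2520)*(-5) - 7)*50)*45 = ((-2583*(-5) - 7)*50)*45 = ((12915 - 7)*50)*45 = (12908*50)*45 = 645400*45 = 29043000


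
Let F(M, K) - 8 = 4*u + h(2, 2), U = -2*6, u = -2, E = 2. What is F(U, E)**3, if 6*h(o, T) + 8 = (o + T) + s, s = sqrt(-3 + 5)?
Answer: -11/27 + 25*sqrt(2)/108 ≈ -0.080043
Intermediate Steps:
s = sqrt(2) ≈ 1.4142
U = -12
h(o, T) = -4/3 + T/6 + o/6 + sqrt(2)/6 (h(o, T) = -4/3 + ((o + T) + sqrt(2))/6 = -4/3 + ((T + o) + sqrt(2))/6 = -4/3 + (T + o + sqrt(2))/6 = -4/3 + (T/6 + o/6 + sqrt(2)/6) = -4/3 + T/6 + o/6 + sqrt(2)/6)
F(M, K) = -2/3 + sqrt(2)/6 (F(M, K) = 8 + (4*(-2) + (-4/3 + (1/6)*2 + (1/6)*2 + sqrt(2)/6)) = 8 + (-8 + (-4/3 + 1/3 + 1/3 + sqrt(2)/6)) = 8 + (-8 + (-2/3 + sqrt(2)/6)) = 8 + (-26/3 + sqrt(2)/6) = -2/3 + sqrt(2)/6)
F(U, E)**3 = (-2/3 + sqrt(2)/6)**3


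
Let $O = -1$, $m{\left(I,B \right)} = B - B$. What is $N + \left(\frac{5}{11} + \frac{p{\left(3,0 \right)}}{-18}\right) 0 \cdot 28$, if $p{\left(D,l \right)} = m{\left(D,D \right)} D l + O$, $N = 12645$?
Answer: $12645$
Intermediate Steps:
$m{\left(I,B \right)} = 0$
$p{\left(D,l \right)} = -1$ ($p{\left(D,l \right)} = 0 D l - 1 = 0 l - 1 = 0 - 1 = -1$)
$N + \left(\frac{5}{11} + \frac{p{\left(3,0 \right)}}{-18}\right) 0 \cdot 28 = 12645 + \left(\frac{5}{11} - \frac{1}{-18}\right) 0 \cdot 28 = 12645 + \left(5 \cdot \frac{1}{11} - - \frac{1}{18}\right) 0 \cdot 28 = 12645 + \left(\frac{5}{11} + \frac{1}{18}\right) 0 \cdot 28 = 12645 + \frac{101}{198} \cdot 0 \cdot 28 = 12645 + 0 \cdot 28 = 12645 + 0 = 12645$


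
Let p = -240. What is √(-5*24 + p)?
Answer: 6*I*√10 ≈ 18.974*I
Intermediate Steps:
√(-5*24 + p) = √(-5*24 - 240) = √(-120 - 240) = √(-360) = 6*I*√10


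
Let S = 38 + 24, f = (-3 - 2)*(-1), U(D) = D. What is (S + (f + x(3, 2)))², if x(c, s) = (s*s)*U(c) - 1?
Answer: 6084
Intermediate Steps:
f = 5 (f = -5*(-1) = 5)
x(c, s) = -1 + c*s² (x(c, s) = (s*s)*c - 1 = s²*c - 1 = c*s² - 1 = -1 + c*s²)
S = 62
(S + (f + x(3, 2)))² = (62 + (5 + (-1 + 3*2²)))² = (62 + (5 + (-1 + 3*4)))² = (62 + (5 + (-1 + 12)))² = (62 + (5 + 11))² = (62 + 16)² = 78² = 6084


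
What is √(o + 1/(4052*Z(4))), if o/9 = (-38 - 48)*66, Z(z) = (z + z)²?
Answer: I*√13419729201163/16208 ≈ 226.02*I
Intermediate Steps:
Z(z) = 4*z² (Z(z) = (2*z)² = 4*z²)
o = -51084 (o = 9*((-38 - 48)*66) = 9*(-86*66) = 9*(-5676) = -51084)
√(o + 1/(4052*Z(4))) = √(-51084 + 1/(4052*(4*4²))) = √(-51084 + 1/(4052*(4*16))) = √(-51084 + 1/(4052*64)) = √(-51084 + 1/259328) = √(-13247511551/259328) = I*√13419729201163/16208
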